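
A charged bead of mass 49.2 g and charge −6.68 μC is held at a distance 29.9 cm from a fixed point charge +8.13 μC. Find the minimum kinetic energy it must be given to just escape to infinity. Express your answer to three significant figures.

1.63 J

To just escape, total mechanical energy must reach zero at infinity: ½mv²_min + U = 0, so ½mv²_min = −U = |kQq|/r.
|U| = |kQq|/r = (8.99×10⁹ N·m²/C²)(8.13×10⁻⁶)(6.68×10⁻⁶)/(0.299) = 1.63 J.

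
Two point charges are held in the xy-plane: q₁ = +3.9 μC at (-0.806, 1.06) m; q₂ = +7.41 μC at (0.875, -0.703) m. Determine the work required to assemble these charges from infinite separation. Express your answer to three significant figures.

The assembly work is the sum of pairwise potential energies, U = Σ_{i<j} kqᵢqⱼ/rᵢⱼ.
Pair separations: r₁₂ = 2.44 m.
U = (0.107) = 0.107 J.

0.107 J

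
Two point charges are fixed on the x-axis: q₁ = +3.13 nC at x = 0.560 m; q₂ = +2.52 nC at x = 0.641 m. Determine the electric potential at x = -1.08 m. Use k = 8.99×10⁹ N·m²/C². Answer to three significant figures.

Electric potential is a scalar, so the contributions from each charge add algebraically: V = Σ kqᵢ/rᵢ.
Distances from the field point to each charge: r₁ = 1.64 m, r₂ = 1.72 m.
V = k[(3.13×10⁻⁹)/(1.64) + (2.52×10⁻⁹)/(1.72)] = 30.3 V.

30.3 V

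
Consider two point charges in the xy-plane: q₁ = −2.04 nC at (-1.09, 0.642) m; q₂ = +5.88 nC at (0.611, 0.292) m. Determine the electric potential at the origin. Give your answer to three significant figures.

63.6 V

Electric potential is a scalar, so the contributions from each charge add algebraically: V = Σ kqᵢ/rᵢ.
Distances from the field point to each charge: r₁ = 1.27 m, r₂ = 0.677 m.
V = k[(-2.04×10⁻⁹)/(1.27) + (5.88×10⁻⁹)/(0.677)] = 63.6 V.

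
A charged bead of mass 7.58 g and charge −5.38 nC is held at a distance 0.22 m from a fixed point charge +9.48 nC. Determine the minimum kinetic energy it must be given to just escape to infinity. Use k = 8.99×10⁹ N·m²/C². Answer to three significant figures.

To just escape, total mechanical energy must reach zero at infinity: ½mv²_min + U = 0, so ½mv²_min = −U = |kQq|/r.
|U| = |kQq|/r = (8.99×10⁹ N·m²/C²)(9.48×10⁻⁹)(5.38×10⁻⁹)/(0.220) = 2.08×10⁻⁶ J.

2.08×10⁻⁶ J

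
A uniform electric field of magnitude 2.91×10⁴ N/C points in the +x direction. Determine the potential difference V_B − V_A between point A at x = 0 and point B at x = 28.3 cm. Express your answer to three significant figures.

In a uniform field, potential decreases in the direction of E: V_B − V_A = −E·Δx.
V_B − V_A = −(2.91×10⁴ V/m)(0.283 m) = -8240 V.

-8240 V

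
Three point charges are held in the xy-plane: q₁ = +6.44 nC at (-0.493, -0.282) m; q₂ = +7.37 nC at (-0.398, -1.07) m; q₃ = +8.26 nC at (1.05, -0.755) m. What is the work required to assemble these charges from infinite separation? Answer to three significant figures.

1.20×10⁻⁶ J

The work to assemble the configuration equals its total potential energy, U = Σ kqᵢqⱼ/rᵢⱼ over all pairs.
Pair separations: r₁₂ = 0.794 m, r₁₃ = 1.61 m, r₂₃ = 1.48 m.
U = (5.38×10⁻⁷) + (2.96×10⁻⁷) + (3.69×10⁻⁷) = 1.20×10⁻⁶ J.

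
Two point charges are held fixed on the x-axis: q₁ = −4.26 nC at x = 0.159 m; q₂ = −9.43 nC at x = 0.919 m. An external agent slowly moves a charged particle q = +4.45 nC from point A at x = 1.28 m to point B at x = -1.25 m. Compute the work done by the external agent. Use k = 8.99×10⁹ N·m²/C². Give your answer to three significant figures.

9.02×10⁻⁷ J

For quasistatic motion the external work equals the change in potential energy: W_ext = qΔV = q(V_B − V_A).
At A: distances to the source charges are 1.12 m, 0.361 m; V_A = Σ kqᵢ/rᵢ = -269 V.
At B: distances to the source charges are 1.41 m, 2.17 m; V_B = Σ kqᵢ/rᵢ = -66.3 V.
ΔV = V_B − V_A = 203 V.
W_ext = qΔV = (4.45×10⁻⁹ C)(203 V) = 9.02×10⁻⁷ J.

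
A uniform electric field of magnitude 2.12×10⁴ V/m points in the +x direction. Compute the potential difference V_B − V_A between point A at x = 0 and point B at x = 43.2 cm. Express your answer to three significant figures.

In a uniform field, potential decreases in the direction of E: V_B − V_A = −E·Δx.
V_B − V_A = −(2.12×10⁴ V/m)(0.432 m) = -9160 V.

-9160 V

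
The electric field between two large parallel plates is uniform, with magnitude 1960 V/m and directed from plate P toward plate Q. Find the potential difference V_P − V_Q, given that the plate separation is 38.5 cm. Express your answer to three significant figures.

755 V

In a uniform field, potential decreases in the direction of E: ΔV = −E·d for a displacement d parallel to E.
Going from Q to P is a displacement of 38.5 cm opposite to the field, so V_P − V_Q = +Ed = 755 V.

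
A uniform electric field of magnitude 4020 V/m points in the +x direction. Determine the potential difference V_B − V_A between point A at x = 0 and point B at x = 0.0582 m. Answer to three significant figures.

In a uniform field, potential decreases in the direction of E: V_B − V_A = −E·Δx.
V_B − V_A = −(4020 V/m)(0.0582 m) = -234 V.

-234 V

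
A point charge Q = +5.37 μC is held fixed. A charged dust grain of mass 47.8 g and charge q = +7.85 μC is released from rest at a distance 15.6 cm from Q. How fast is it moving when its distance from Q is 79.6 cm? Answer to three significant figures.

Only the electrostatic force acts, so mechanical energy is conserved: ½mv² = U₁ − U₂ = kQq(1/r₁ − 1/r₂).
U₁ − U₂ = (8.99×10⁹ N·m²/C²)(5.37×10⁻⁶ C)(7.85×10⁻⁶ C)(1/0.156 − 1/0.796) = 1.95 J.
v = √(2·1.95/0.0478) = 9.04 m/s.

9.04 m/s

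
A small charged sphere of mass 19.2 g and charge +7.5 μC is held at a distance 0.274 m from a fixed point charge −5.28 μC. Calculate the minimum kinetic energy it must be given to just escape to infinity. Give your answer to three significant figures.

1.30 J

To just escape, total mechanical energy must reach zero at infinity: ½mv²_min + U = 0, so ½mv²_min = −U = |kQq|/r.
|U| = |kQq|/r = (8.99×10⁹ N·m²/C²)(5.28×10⁻⁶)(7.50×10⁻⁶)/(0.274) = 1.30 J.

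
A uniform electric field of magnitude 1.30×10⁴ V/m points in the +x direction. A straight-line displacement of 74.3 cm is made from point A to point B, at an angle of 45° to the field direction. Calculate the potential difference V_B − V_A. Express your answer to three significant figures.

-6830 V

Only the component of displacement along E changes the potential: ΔV = −E·d·cosθ.
ΔV = −(1.30×10⁴ V/m)(0.743 m)cos45° = -6830 V.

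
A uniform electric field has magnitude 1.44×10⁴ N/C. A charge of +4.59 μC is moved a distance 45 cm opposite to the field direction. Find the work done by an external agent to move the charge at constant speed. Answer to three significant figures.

The potential change for a displacement 45 cm opposite to the field direction is ΔV = +Ed = 6480 V.
W_ext = qΔV = 0.0297 J.

0.0297 J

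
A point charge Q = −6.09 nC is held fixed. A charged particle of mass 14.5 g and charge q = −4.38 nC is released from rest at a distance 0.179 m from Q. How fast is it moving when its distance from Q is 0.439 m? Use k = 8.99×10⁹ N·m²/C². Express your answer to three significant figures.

Only the electrostatic force acts, so mechanical energy is conserved: ½mv² = U₁ − U₂ = kQq(1/r₁ − 1/r₂).
U₁ − U₂ = (8.99×10⁹ N·m²/C²)(-6.09×10⁻⁹ C)(-4.38×10⁻⁹ C)(1/0.179 − 1/0.439) = 7.93×10⁻⁷ J.
v = √(2·7.93×10⁻⁷/0.0145) = 0.0105 m/s.

0.0105 m/s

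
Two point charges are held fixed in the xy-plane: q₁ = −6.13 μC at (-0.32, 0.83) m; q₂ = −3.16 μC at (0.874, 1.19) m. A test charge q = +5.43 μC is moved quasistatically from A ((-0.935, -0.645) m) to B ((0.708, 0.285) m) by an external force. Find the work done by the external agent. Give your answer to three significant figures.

For quasistatic motion the external work equals the change in potential energy: W_ext = qΔV = q(V_B − V_A).
At A: distances to the source charges are 1.60 m, 2.58 m; V_A = Σ kqᵢ/rᵢ = -4.55×10⁴ V.
At B: distances to the source charges are 1.16 m, 0.920 m; V_B = Σ kqᵢ/rᵢ = -7.82×10⁴ V.
ΔV = V_B − V_A = -3.27×10⁴ V.
W_ext = qΔV = (5.43×10⁻⁶ C)(-3.27×10⁴ V) = -0.178 J.

-0.178 J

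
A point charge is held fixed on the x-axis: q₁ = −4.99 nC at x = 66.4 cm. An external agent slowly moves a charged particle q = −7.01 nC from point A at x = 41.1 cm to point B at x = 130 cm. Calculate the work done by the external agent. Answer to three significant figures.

-7.49×10⁻⁷ J

For quasistatic motion the external work equals the change in potential energy: W_ext = qΔV = q(V_B − V_A).
At A: distance to the source charge is 0.253 m; V_A = kq₁/r = -177 V.
At B: distance to the source charge is 0.636 m; V_B = kq₁/r = -70.5 V.
ΔV = V_B − V_A = 107 V.
W_ext = qΔV = (-7.01×10⁻⁹ C)(107 V) = -7.49×10⁻⁷ J.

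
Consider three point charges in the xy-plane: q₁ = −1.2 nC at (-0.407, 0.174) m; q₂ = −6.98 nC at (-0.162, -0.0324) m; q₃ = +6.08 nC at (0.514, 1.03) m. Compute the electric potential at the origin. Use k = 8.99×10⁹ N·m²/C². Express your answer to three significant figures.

-357 V

The total potential is the scalar sum of each charge's contribution, V = Σ kqᵢ/rᵢ.
Distances from the field point to each charge: r₁ = 0.443 m, r₂ = 0.165 m, r₃ = 1.15 m.
V = k[(-1.20×10⁻⁹)/(0.443) + (-6.98×10⁻⁹)/(0.165) + (6.08×10⁻⁹)/(1.15)] = -357 V.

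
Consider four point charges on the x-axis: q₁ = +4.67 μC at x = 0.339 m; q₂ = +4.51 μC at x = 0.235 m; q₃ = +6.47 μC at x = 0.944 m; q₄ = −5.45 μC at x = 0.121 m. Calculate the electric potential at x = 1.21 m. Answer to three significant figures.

The total potential is the scalar sum of each charge's contribution, V = Σ kqᵢ/rᵢ.
Distances from the field point to each charge: r₁ = 0.871 m, r₂ = 0.975 m, r₃ = 0.266 m, r₄ = 1.09 m.
V = k[(4.67×10⁻⁶)/(0.871) + (4.51×10⁻⁶)/(0.975) + (6.47×10⁻⁶)/(0.266) + (-5.45×10⁻⁶)/(1.09)] = 2.63×10⁵ V.

2.63×10⁵ V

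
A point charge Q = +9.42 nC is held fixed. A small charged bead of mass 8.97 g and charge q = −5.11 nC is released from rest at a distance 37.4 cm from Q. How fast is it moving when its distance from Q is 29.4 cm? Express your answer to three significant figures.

Only the electrostatic force acts, so mechanical energy is conserved: ½mv² = U₁ − U₂ = kQq(1/r₁ − 1/r₂).
U₁ − U₂ = (8.99×10⁹ N·m²/C²)(9.42×10⁻⁹ C)(-5.11×10⁻⁹ C)(1/0.374 − 1/0.294) = 3.15×10⁻⁷ J.
v = √(2·3.15×10⁻⁷/8.97×10⁻³) = 8.38×10⁻³ m/s.

8.38×10⁻³ m/s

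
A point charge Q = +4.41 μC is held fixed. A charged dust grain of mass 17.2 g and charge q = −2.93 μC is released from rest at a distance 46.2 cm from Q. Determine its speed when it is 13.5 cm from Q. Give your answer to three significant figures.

Only the electrostatic force acts, so mechanical energy is conserved: ½mv² = U₁ − U₂ = kQq(1/r₁ − 1/r₂).
U₁ − U₂ = (8.99×10⁹ N·m²/C²)(4.41×10⁻⁶ C)(-2.93×10⁻⁶ C)(1/0.462 − 1/0.135) = 0.609 J.
v = √(2·0.609/0.0172) = 8.42 m/s.

8.42 m/s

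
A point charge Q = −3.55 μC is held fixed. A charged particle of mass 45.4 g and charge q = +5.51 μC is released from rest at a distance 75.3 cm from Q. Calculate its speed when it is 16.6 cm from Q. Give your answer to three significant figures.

Only the electrostatic force acts, so mechanical energy is conserved: ½mv² = U₁ − U₂ = kQq(1/r₁ − 1/r₂).
U₁ − U₂ = (8.99×10⁹ N·m²/C²)(-3.55×10⁻⁶ C)(5.51×10⁻⁶ C)(1/0.753 − 1/0.166) = 0.826 J.
v = √(2·0.826/0.0454) = 6.03 m/s.

6.03 m/s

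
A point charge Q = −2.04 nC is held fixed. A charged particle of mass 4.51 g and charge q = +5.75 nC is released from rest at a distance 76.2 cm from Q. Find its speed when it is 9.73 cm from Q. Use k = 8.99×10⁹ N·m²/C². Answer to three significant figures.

Only the electrostatic force acts, so mechanical energy is conserved: ½mv² = U₁ − U₂ = kQq(1/r₁ − 1/r₂).
U₁ − U₂ = (8.99×10⁹ N·m²/C²)(-2.04×10⁻⁹ C)(5.75×10⁻⁹ C)(1/0.762 − 1/0.0973) = 9.45×10⁻⁷ J.
v = √(2·9.45×10⁻⁷/4.51×10⁻³) = 0.0205 m/s.

0.0205 m/s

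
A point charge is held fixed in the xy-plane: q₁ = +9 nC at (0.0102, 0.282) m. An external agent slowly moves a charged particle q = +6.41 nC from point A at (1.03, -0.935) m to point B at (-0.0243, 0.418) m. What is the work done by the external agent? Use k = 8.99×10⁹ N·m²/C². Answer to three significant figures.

For quasistatic motion the external work equals the change in potential energy: W_ext = qΔV = q(V_B − V_A).
At A: distance to the source charge is 1.59 m; V_A = kq₁/r = 51.0 V.
At B: distance to the source charge is 0.140 m; V_B = kq₁/r = 577 V.
ΔV = V_B − V_A = 526 V.
W_ext = qΔV = (6.41×10⁻⁹ C)(526 V) = 3.37×10⁻⁶ J.

3.37×10⁻⁶ J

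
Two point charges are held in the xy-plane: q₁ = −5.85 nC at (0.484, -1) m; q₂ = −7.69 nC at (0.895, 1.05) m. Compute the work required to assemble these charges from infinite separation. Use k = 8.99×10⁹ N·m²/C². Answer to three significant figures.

1.93×10⁻⁷ J

The work to assemble the configuration equals its total potential energy, U = Σ kqᵢqⱼ/rᵢⱼ over all pairs.
Pair separations: r₁₂ = 2.09 m.
U = (1.93×10⁻⁷) = 1.93×10⁻⁷ J.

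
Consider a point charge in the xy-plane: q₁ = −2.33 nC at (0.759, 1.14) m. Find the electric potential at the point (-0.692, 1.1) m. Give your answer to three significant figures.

-14.4 V

The total potential is the scalar sum of each charge's contribution, V = Σ kqᵢ/rᵢ.
Distances from the field point to each charge: r₁ = 1.45 m.
V = k[(-2.33×10⁻⁹)/(1.45)] = -14.4 V.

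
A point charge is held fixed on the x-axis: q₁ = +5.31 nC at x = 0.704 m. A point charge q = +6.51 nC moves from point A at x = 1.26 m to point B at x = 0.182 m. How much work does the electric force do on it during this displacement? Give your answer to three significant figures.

-3.64×10⁻⁸ J

The work done by the electric force is W_field = −ΔU = −q(V_B − V_A) = q(V_A − V_B).
At A: distance to the source charge is 0.556 m; V_A = kq₁/r = 85.9 V.
At B: distance to the source charge is 0.522 m; V_B = kq₁/r = 91.4 V.
ΔV = V_B − V_A = 5.59 V.
W_field = −qΔV = −(6.51×10⁻⁹ C)(5.59 V) = -3.64×10⁻⁸ J.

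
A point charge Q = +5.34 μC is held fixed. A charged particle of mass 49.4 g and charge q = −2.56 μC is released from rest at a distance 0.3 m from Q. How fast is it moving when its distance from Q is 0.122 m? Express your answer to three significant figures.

Only the electrostatic force acts, so mechanical energy is conserved: ½mv² = U₁ − U₂ = kQq(1/r₁ − 1/r₂).
U₁ − U₂ = (8.99×10⁹ N·m²/C²)(5.34×10⁻⁶ C)(-2.56×10⁻⁶ C)(1/0.300 − 1/0.122) = 0.598 J.
v = √(2·0.598/0.0494) = 4.92 m/s.

4.92 m/s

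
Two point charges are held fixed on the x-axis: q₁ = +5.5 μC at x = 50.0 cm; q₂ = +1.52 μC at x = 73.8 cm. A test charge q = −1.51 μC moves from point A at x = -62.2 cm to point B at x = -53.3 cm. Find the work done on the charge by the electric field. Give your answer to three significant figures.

6.80×10⁻³ J

The work done by the electric force is W_field = −ΔU = −q(V_B − V_A) = q(V_A − V_B).
At A: distances to the source charges are 1.12 m, 1.36 m; V_A = Σ kqᵢ/rᵢ = 5.41×10⁴ V.
At B: distances to the source charges are 1.03 m, 1.27 m; V_B = Σ kqᵢ/rᵢ = 5.86×10⁴ V.
ΔV = V_B − V_A = 4500 V.
W_field = −qΔV = −(-1.51×10⁻⁶ C)(4500 V) = 6.80×10⁻³ J.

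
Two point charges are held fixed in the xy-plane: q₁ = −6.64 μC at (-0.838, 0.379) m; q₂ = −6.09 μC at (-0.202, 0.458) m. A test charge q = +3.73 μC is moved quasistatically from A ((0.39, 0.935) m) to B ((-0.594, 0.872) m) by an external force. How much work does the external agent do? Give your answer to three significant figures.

For quasistatic motion the external work equals the change in potential energy: W_ext = qΔV = q(V_B − V_A).
At A: distances to the source charges are 1.35 m, 0.760 m; V_A = Σ kqᵢ/rᵢ = -1.16×10⁵ V.
At B: distances to the source charges are 0.550 m, 0.570 m; V_B = Σ kqᵢ/rᵢ = -2.05×10⁵ V.
ΔV = V_B − V_A = -8.82×10⁴ V.
W_ext = qΔV = (3.73×10⁻⁶ C)(-8.82×10⁴ V) = -0.329 J.

-0.329 J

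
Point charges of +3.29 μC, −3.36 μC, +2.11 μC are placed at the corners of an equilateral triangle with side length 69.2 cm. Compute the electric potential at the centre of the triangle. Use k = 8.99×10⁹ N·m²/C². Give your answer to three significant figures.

Electric potential is a scalar, so the contributions from each charge add algebraically: V = Σ kqᵢ/rᵢ.
The distance from each vertex to the centroid is a/√3 = 0.400 m.
V = k[(3.29×10⁻⁶)/(0.400) + (-3.36×10⁻⁶)/(0.400) + (2.11×10⁻⁶)/(0.400)] = 4.59×10⁴ V.

4.59×10⁴ V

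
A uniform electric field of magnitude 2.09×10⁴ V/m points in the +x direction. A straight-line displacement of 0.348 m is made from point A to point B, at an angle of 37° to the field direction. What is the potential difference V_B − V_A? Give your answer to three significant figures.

-5810 V

Only the component of displacement along E changes the potential: ΔV = −E·d·cosθ.
ΔV = −(2.09×10⁴ V/m)(0.348 m)cos37° = -5810 V.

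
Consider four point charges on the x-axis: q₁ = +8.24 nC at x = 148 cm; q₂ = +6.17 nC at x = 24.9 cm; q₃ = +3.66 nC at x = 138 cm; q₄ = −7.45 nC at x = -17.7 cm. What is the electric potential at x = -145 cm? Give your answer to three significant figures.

16.9 V

Electric potential is a scalar, so the contributions from each charge add algebraically: V = Σ kqᵢ/rᵢ.
Distances from the field point to each charge: r₁ = 2.93 m, r₂ = 1.70 m, r₃ = 2.83 m, r₄ = 1.27 m.
V = k[(8.24×10⁻⁹)/(2.93) + (6.17×10⁻⁹)/(1.70) + (3.66×10⁻⁹)/(2.83) + (-7.45×10⁻⁹)/(1.27)] = 16.9 V.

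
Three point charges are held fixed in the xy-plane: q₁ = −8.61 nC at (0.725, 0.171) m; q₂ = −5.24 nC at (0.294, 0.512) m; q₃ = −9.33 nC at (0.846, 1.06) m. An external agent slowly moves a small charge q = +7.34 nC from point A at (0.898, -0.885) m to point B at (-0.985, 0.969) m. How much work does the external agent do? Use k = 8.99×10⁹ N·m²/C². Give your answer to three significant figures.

For quasistatic motion the external work equals the change in potential energy: W_ext = qΔV = q(V_B − V_A).
At A: distances to the source charges are 1.07 m, 1.52 m, 1.95 m; V_A = Σ kqᵢ/rᵢ = -146 V.
At B: distances to the source charges are 1.89 m, 1.36 m, 1.83 m; V_B = Σ kqᵢ/rᵢ = -121 V.
ΔV = V_B − V_A = 24.9 V.
W_ext = qΔV = (7.34×10⁻⁹ C)(24.9 V) = 1.83×10⁻⁷ J.

1.83×10⁻⁷ J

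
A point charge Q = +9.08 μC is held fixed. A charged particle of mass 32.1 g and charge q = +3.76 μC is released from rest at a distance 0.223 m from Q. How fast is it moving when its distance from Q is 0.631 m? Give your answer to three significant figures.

Only the electrostatic force acts, so mechanical energy is conserved: ½mv² = U₁ − U₂ = kQq(1/r₁ − 1/r₂).
U₁ − U₂ = (8.99×10⁹ N·m²/C²)(9.08×10⁻⁶ C)(3.76×10⁻⁶ C)(1/0.223 − 1/0.631) = 0.890 J.
v = √(2·0.890/0.0321) = 7.45 m/s.

7.45 m/s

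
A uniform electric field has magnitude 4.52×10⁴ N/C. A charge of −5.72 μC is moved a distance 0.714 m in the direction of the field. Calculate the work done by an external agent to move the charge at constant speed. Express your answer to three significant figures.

0.185 J

The potential change for a displacement 0.714 m in the direction of the field is ΔV = −Ed = -3.23×10⁴ V.
W_ext = qΔV = 0.185 J.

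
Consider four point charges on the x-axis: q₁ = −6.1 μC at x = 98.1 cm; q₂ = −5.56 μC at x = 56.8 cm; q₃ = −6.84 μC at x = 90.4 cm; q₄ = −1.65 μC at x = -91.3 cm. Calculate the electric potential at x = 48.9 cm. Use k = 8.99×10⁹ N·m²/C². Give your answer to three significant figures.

-9.03×10⁵ V

Electric potential is a scalar, so the contributions from each charge add algebraically: V = Σ kqᵢ/rᵢ.
Distances from the field point to each charge: r₁ = 0.492 m, r₂ = 0.0790 m, r₃ = 0.415 m, r₄ = 1.40 m.
V = k[(-6.10×10⁻⁶)/(0.492) + (-5.56×10⁻⁶)/(0.0790) + (-6.84×10⁻⁶)/(0.415) + (-1.65×10⁻⁶)/(1.40)] = -9.03×10⁵ V.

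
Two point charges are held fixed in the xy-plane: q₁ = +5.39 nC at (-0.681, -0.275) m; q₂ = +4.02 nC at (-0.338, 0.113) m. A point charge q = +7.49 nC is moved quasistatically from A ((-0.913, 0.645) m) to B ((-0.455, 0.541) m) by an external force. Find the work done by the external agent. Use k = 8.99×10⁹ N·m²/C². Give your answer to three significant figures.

3.11×10⁻⁷ J

For quasistatic motion the external work equals the change in potential energy: W_ext = qΔV = q(V_B − V_A).
At A: distances to the source charges are 0.949 m, 0.783 m; V_A = Σ kqᵢ/rᵢ = 97.2 V.
At B: distances to the source charges are 0.847 m, 0.444 m; V_B = Σ kqᵢ/rᵢ = 139 V.
ΔV = V_B − V_A = 41.5 V.
W_ext = qΔV = (7.49×10⁻⁹ C)(41.5 V) = 3.11×10⁻⁷ J.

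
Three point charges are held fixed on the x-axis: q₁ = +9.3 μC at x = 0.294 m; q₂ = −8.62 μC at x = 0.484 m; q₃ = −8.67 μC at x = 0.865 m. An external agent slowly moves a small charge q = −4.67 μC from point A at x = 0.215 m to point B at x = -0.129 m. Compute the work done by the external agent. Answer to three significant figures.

For quasistatic motion the external work equals the change in potential energy: W_ext = qΔV = q(V_B − V_A).
At A: distances to the source charges are 0.0790 m, 0.269 m, 0.650 m; V_A = Σ kqᵢ/rᵢ = 6.50×10⁵ V.
At B: distances to the source charges are 0.423 m, 0.613 m, 0.994 m; V_B = Σ kqᵢ/rᵢ = -7180 V.
ΔV = V_B − V_A = -6.58×10⁵ V.
W_ext = qΔV = (-4.67×10⁻⁶ C)(-6.58×10⁵ V) = 3.07 J.

3.07 J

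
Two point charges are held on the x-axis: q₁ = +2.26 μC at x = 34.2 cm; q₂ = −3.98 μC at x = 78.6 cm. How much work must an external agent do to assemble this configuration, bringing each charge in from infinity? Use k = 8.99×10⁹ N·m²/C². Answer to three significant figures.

-0.182 J

The work to assemble the configuration equals its total potential energy, U = Σ kqᵢqⱼ/rᵢⱼ over all pairs.
Pair separations: r₁₂ = 0.444 m.
U = (-0.182) = -0.182 J.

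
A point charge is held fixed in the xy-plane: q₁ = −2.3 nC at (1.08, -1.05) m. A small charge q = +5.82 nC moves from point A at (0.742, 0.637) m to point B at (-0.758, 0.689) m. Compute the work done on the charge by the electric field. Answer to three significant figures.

-2.24×10⁻⁸ J

The work done by the electric force is W_field = −ΔU = −q(V_B − V_A) = q(V_A − V_B).
At A: distance to the source charge is 1.72 m; V_A = kq₁/r = -12.0 V.
At B: distance to the source charge is 2.53 m; V_B = kq₁/r = -8.17 V.
ΔV = V_B − V_A = 3.85 V.
W_field = −qΔV = −(5.82×10⁻⁹ C)(3.85 V) = -2.24×10⁻⁸ J.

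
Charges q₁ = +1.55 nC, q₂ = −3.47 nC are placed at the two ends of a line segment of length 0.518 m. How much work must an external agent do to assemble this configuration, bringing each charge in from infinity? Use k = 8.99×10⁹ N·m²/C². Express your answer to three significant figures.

-9.33×10⁻⁸ J

The work to assemble the configuration equals its total potential energy, U = Σ kqᵢqⱼ/rᵢⱼ over all pairs.
The separation is r = 0.518 m.
U = (-9.33×10⁻⁸) = -9.33×10⁻⁸ J.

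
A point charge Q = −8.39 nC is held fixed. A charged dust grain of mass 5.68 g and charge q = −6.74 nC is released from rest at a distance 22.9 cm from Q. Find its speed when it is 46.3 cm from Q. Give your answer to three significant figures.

Only the electrostatic force acts, so mechanical energy is conserved: ½mv² = U₁ − U₂ = kQq(1/r₁ − 1/r₂).
U₁ − U₂ = (8.99×10⁹ N·m²/C²)(-8.39×10⁻⁹ C)(-6.74×10⁻⁹ C)(1/0.229 − 1/0.463) = 1.12×10⁻⁶ J.
v = √(2·1.12×10⁻⁶/5.68×10⁻³) = 0.0199 m/s.

0.0199 m/s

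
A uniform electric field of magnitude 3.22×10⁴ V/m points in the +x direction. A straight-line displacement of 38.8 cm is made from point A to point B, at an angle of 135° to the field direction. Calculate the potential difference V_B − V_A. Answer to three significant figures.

Only the component of displacement along E changes the potential: ΔV = −E·d·cosθ.
ΔV = −(3.22×10⁴ V/m)(0.388 m)cos135° = 8830 V.

8830 V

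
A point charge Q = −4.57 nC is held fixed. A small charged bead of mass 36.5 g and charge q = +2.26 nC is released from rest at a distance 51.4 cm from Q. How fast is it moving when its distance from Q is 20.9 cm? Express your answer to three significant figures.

Only the electrostatic force acts, so mechanical energy is conserved: ½mv² = U₁ − U₂ = kQq(1/r₁ − 1/r₂).
U₁ − U₂ = (8.99×10⁹ N·m²/C²)(-4.57×10⁻⁹ C)(2.26×10⁻⁹ C)(1/0.514 − 1/0.209) = 2.64×10⁻⁷ J.
v = √(2·2.64×10⁻⁷/0.0365) = 3.80×10⁻³ m/s.

3.80×10⁻³ m/s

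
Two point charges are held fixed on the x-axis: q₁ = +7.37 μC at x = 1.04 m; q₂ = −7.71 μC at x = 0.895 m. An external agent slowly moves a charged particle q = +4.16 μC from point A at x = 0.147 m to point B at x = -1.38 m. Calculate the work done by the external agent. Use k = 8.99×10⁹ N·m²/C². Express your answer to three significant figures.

For quasistatic motion the external work equals the change in potential energy: W_ext = qΔV = q(V_B − V_A).
At A: distances to the source charges are 0.893 m, 0.748 m; V_A = Σ kqᵢ/rᵢ = -1.85×10⁴ V.
At B: distances to the source charges are 2.42 m, 2.27 m; V_B = Σ kqᵢ/rᵢ = -3090 V.
ΔV = V_B − V_A = 1.54×10⁴ V.
W_ext = qΔV = (4.16×10⁻⁶ C)(1.54×10⁴ V) = 0.0640 J.

0.0640 J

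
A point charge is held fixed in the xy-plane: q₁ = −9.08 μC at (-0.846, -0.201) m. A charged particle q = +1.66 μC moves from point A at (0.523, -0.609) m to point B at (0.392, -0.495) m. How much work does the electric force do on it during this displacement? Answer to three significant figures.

The work done by the electric force is W_field = −ΔU = −q(V_B − V_A) = q(V_A − V_B).
At A: distance to the source charge is 1.43 m; V_A = kq₁/r = -5.71×10⁴ V.
At B: distance to the source charge is 1.27 m; V_B = kq₁/r = -6.42×10⁴ V.
ΔV = V_B − V_A = -7010 V.
W_field = −qΔV = −(1.66×10⁻⁶ C)(-7010 V) = 0.0116 J.

0.0116 J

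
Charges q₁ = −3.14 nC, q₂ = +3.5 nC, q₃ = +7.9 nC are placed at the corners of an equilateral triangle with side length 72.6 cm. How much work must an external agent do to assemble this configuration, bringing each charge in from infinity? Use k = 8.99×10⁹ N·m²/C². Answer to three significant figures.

-1.01×10⁻⁷ J

The assembly work is the sum of pairwise potential energies, U = Σ_{i<j} kqᵢqⱼ/rᵢⱼ.
All three pair separations equal the side length, 0.726 m.
U = (-1.36×10⁻⁷) + (-3.07×10⁻⁷) + (3.42×10⁻⁷) = -1.01×10⁻⁷ J.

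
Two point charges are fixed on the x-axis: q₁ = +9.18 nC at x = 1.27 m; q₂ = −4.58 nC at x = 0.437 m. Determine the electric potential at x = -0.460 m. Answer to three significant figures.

1.80 V

Electric potential is a scalar, so the contributions from each charge add algebraically: V = Σ kqᵢ/rᵢ.
Distances from the field point to each charge: r₁ = 1.73 m, r₂ = 0.897 m.
V = k[(9.18×10⁻⁹)/(1.73) + (-4.58×10⁻⁹)/(0.897)] = 1.80 V.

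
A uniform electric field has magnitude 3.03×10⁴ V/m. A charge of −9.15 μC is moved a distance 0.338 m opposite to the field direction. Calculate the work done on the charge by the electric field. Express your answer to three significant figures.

0.0937 J

The potential change for a displacement 0.338 m opposite to the field direction is ΔV = +Ed = 1.02×10⁴ V.
W_field = −qΔV = 0.0937 J.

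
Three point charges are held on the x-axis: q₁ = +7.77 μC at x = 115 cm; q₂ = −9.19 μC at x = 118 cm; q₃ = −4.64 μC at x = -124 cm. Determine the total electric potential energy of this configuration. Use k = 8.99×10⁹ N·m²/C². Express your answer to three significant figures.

-21.4 J

The assembly work is the sum of pairwise potential energies, U = Σ_{i<j} kqᵢqⱼ/rᵢⱼ.
Pair separations: r₁₂ = 0.0300 m, r₁₃ = 2.39 m, r₂₃ = 2.42 m.
U = (-21.4) + (-0.136) + (0.158) = -21.4 J.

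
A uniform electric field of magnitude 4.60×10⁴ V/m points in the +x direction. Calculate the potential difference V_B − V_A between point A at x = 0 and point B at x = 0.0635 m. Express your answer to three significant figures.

In a uniform field, potential decreases in the direction of E: V_B − V_A = −E·Δx.
V_B − V_A = −(4.60×10⁴ V/m)(0.0635 m) = -2920 V.

-2920 V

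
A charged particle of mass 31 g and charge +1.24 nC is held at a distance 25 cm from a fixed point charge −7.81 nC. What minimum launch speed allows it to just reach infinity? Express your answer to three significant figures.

4.74×10⁻³ m/s

To just escape, total mechanical energy must reach zero at infinity: ½mv²_min + U = 0, so ½mv²_min = −U = |kQq|/r.
|U| = |kQq|/r = (8.99×10⁹ N·m²/C²)(7.81×10⁻⁹)(1.24×10⁻⁹)/(0.250) = 3.48×10⁻⁷ J.
v_min = √(2|U|/m) = √(2·3.48×10⁻⁷/0.0310) = 4.74×10⁻³ m/s.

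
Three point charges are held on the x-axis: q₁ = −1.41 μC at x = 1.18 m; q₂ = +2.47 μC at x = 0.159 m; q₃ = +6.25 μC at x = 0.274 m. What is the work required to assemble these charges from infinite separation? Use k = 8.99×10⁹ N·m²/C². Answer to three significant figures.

1.09 J

The assembly work is the sum of pairwise potential energies, U = Σ_{i<j} kqᵢqⱼ/rᵢⱼ.
Pair separations: r₁₂ = 1.02 m, r₁₃ = 0.906 m, r₂₃ = 0.115 m.
U = (-0.0307) + (-0.0874) + (1.21) = 1.09 J.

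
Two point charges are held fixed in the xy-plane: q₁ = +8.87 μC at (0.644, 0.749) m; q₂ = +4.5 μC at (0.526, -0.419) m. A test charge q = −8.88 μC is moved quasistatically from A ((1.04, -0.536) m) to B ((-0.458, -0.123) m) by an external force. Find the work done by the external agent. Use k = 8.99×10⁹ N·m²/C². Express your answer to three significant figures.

For quasistatic motion the external work equals the change in potential energy: W_ext = qΔV = q(V_B − V_A).
At A: distances to the source charges are 1.34 m, 0.527 m; V_A = Σ kqᵢ/rᵢ = 1.36×10⁵ V.
At B: distances to the source charges are 1.41 m, 1.03 m; V_B = Σ kqᵢ/rᵢ = 9.61×10⁴ V.
ΔV = V_B − V_A = -3.99×10⁴ V.
W_ext = qΔV = (-8.88×10⁻⁶ C)(-3.99×10⁴ V) = 0.355 J.

0.355 J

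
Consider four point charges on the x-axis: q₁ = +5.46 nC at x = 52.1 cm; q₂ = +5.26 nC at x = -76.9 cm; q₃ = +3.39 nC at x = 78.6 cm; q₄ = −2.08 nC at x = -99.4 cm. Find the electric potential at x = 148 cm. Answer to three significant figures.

109 V

The total potential is the scalar sum of each charge's contribution, V = Σ kqᵢ/rᵢ.
Distances from the field point to each charge: r₁ = 0.959 m, r₂ = 2.25 m, r₃ = 0.694 m, r₄ = 2.47 m.
V = k[(5.46×10⁻⁹)/(0.959) + (5.26×10⁻⁹)/(2.25) + (3.39×10⁻⁹)/(0.694) + (-2.08×10⁻⁹)/(2.47)] = 109 V.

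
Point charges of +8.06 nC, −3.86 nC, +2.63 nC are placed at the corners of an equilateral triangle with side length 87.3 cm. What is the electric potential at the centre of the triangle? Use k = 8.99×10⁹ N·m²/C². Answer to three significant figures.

122 V

The total potential is the scalar sum of each charge's contribution, V = Σ kqᵢ/rᵢ.
The distance from each vertex to the centroid is a/√3 = 0.504 m.
V = k[(8.06×10⁻⁹)/(0.504) + (-3.86×10⁻⁹)/(0.504) + (2.63×10⁻⁹)/(0.504)] = 122 V.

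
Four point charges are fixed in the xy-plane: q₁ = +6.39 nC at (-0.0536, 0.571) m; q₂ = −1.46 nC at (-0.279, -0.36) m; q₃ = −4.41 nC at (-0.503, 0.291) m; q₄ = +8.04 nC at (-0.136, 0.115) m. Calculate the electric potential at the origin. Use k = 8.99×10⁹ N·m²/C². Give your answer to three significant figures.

The total potential is the scalar sum of each charge's contribution, V = Σ kqᵢ/rᵢ.
Distances from the field point to each charge: r₁ = 0.574 m, r₂ = 0.455 m, r₃ = 0.581 m, r₄ = 0.178 m.
V = k[(6.39×10⁻⁹)/(0.574) + (-1.46×10⁻⁹)/(0.455) + (-4.41×10⁻⁹)/(0.581) + (8.04×10⁻⁹)/(0.178)] = 409 V.

409 V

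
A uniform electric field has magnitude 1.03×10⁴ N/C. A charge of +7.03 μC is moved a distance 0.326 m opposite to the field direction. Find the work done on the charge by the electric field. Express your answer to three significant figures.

-0.0236 J

The potential change for a displacement 0.326 m opposite to the field direction is ΔV = +Ed = 3360 V.
W_field = −qΔV = -0.0236 J.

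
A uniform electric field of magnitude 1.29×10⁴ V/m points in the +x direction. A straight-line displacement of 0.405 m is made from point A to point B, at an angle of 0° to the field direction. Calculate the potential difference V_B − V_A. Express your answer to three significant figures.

-5220 V

Only the component of displacement along E changes the potential: ΔV = −E·d·cosθ.
ΔV = −(1.29×10⁴ V/m)(0.405 m)cos0° = -5220 V.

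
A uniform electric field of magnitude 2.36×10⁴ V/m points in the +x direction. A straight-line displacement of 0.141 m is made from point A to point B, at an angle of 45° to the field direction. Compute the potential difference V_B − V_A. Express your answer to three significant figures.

-2350 V

Only the component of displacement along E changes the potential: ΔV = −E·d·cosθ.
ΔV = −(2.36×10⁴ V/m)(0.141 m)cos45° = -2350 V.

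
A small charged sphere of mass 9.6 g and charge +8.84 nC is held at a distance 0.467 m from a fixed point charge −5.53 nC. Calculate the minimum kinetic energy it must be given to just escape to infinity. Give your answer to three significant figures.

To just escape, total mechanical energy must reach zero at infinity: ½mv²_min + U = 0, so ½mv²_min = −U = |kQq|/r.
|U| = |kQq|/r = (8.99×10⁹ N·m²/C²)(5.53×10⁻⁹)(8.84×10⁻⁹)/(0.467) = 9.41×10⁻⁷ J.

9.41×10⁻⁷ J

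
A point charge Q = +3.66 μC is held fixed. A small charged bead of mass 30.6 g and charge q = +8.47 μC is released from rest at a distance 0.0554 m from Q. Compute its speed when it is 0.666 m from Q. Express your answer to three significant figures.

17.4 m/s

Only the electrostatic force acts, so mechanical energy is conserved: ½mv² = U₁ − U₂ = kQq(1/r₁ − 1/r₂).
U₁ − U₂ = (8.99×10⁹ N·m²/C²)(3.66×10⁻⁶ C)(8.47×10⁻⁶ C)(1/0.0554 − 1/0.666) = 4.61 J.
v = √(2·4.61/0.0306) = 17.4 m/s.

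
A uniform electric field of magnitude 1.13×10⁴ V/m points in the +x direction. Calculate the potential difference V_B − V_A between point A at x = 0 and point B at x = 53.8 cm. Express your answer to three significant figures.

In a uniform field, potential decreases in the direction of E: V_B − V_A = −E·Δx.
V_B − V_A = −(1.13×10⁴ V/m)(0.538 m) = -6080 V.

-6080 V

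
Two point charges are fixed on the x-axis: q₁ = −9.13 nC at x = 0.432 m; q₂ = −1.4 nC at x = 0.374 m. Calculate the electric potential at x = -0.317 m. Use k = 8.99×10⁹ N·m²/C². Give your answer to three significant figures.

-128 V

The total potential is the scalar sum of each charge's contribution, V = Σ kqᵢ/rᵢ.
Distances from the field point to each charge: r₁ = 0.749 m, r₂ = 0.691 m.
V = k[(-9.13×10⁻⁹)/(0.749) + (-1.40×10⁻⁹)/(0.691)] = -128 V.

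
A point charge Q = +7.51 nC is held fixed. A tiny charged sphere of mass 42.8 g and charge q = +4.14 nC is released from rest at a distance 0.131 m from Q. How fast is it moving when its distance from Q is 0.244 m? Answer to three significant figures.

Only the electrostatic force acts, so mechanical energy is conserved: ½mv² = U₁ − U₂ = kQq(1/r₁ − 1/r₂).
U₁ − U₂ = (8.99×10⁹ N·m²/C²)(7.51×10⁻⁹ C)(4.14×10⁻⁹ C)(1/0.131 − 1/0.244) = 9.88×10⁻⁷ J.
v = √(2·9.88×10⁻⁷/0.0428) = 6.80×10⁻³ m/s.

6.80×10⁻³ m/s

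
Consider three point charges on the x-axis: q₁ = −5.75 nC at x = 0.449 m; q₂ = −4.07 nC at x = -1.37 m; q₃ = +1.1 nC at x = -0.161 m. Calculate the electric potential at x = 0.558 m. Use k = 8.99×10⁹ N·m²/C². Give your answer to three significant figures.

Electric potential is a scalar, so the contributions from each charge add algebraically: V = Σ kqᵢ/rᵢ.
Distances from the field point to each charge: r₁ = 0.109 m, r₂ = 1.93 m, r₃ = 0.719 m.
V = k[(-5.75×10⁻⁹)/(0.109) + (-4.07×10⁻⁹)/(1.93) + (1.10×10⁻⁹)/(0.719)] = -479 V.

-479 V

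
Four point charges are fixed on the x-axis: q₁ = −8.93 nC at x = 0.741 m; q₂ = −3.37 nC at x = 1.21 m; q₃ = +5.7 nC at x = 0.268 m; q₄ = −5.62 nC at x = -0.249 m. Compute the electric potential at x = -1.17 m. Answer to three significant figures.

-74.0 V

Electric potential is a scalar, so the contributions from each charge add algebraically: V = Σ kqᵢ/rᵢ.
Distances from the field point to each charge: r₁ = 1.91 m, r₂ = 2.38 m, r₃ = 1.44 m, r₄ = 0.921 m.
V = k[(-8.93×10⁻⁹)/(1.91) + (-3.37×10⁻⁹)/(2.38) + (5.70×10⁻⁹)/(1.44) + (-5.62×10⁻⁹)/(0.921)] = -74.0 V.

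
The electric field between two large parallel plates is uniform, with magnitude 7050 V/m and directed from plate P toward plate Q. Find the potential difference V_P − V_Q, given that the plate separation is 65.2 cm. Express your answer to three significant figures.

4600 V

In a uniform field, potential decreases in the direction of E: ΔV = −E·d for a displacement d parallel to E.
Going from Q to P is a displacement of 65.2 cm opposite to the field, so V_P − V_Q = +Ed = 4600 V.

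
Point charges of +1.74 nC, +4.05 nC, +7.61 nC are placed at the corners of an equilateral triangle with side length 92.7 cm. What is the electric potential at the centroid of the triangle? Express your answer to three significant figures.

Electric potential is a scalar, so the contributions from each charge add algebraically: V = Σ kqᵢ/rᵢ.
The distance from each vertex to the centroid is a/√3 = 0.535 m.
V = k[(1.74×10⁻⁹)/(0.535) + (4.05×10⁻⁹)/(0.535) + (7.61×10⁻⁹)/(0.535)] = 225 V.

225 V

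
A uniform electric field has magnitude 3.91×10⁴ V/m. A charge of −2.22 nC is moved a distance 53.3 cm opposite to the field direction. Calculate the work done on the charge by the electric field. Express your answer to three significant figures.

The potential change for a displacement 53.3 cm opposite to the field direction is ΔV = +Ed = 2.08×10⁴ V.
W_field = −qΔV = 4.63×10⁻⁵ J.

4.63×10⁻⁵ J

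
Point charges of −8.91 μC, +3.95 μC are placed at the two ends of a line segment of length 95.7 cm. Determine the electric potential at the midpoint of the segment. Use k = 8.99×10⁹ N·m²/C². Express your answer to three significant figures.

Electric potential is a scalar, so the contributions from each charge add algebraically: V = Σ kqᵢ/rᵢ.
Each charge is 0.479 m from the midpoint.
V = k[(-8.91×10⁻⁶)/(0.479) + (3.95×10⁻⁶)/(0.479)] = -9.32×10⁴ V.

-9.32×10⁴ V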